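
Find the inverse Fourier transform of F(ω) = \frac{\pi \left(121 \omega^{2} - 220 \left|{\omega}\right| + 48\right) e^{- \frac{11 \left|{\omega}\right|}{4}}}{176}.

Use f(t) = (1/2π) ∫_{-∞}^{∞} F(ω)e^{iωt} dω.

f(t) = \frac{2 t^{4}}{\left(t^{2} + \frac{121}{16}\right)^{3}}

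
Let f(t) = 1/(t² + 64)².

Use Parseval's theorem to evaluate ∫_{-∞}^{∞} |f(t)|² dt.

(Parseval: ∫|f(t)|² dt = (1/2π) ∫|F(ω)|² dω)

∫|f(t)|² dt = \frac{5 \pi}{33554432}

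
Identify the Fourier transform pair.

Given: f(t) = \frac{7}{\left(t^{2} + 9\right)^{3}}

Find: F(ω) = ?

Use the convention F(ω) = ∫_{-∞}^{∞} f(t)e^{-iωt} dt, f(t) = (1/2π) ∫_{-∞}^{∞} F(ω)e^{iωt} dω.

F(ω) = \frac{7 \pi \left(3 \omega^{2} + 3 \left|{\omega}\right| + 1\right) e^{- 3 \left|{\omega}\right|}}{648}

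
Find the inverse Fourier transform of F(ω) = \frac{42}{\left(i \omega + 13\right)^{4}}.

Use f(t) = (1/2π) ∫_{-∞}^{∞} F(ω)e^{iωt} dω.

f(t) = 7 t^{3} e^{- 13 t} u\left(t\right)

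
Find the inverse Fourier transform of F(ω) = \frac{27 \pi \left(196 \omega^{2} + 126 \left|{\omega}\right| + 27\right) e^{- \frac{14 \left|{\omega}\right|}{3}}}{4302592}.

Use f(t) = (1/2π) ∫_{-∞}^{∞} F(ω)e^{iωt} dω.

f(t) = \frac{1}{\left(t^{2} + \frac{196}{9}\right)^{3}}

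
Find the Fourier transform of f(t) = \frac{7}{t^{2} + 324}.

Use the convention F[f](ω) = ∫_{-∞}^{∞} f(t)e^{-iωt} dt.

F(ω) = \frac{7 \pi e^{- 18 \left|{\omega}\right|}}{18}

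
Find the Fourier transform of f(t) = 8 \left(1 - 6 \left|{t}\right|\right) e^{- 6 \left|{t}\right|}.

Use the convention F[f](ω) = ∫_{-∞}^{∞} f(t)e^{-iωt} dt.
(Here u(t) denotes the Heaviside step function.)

F(ω) = \frac{192 \omega^{2}}{\left(\omega^{2} + 36\right)^{2}}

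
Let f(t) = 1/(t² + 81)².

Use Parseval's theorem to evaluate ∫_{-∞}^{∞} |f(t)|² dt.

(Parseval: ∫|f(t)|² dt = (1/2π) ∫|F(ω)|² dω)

∫|f(t)|² dt = \frac{5 \pi}{76527504}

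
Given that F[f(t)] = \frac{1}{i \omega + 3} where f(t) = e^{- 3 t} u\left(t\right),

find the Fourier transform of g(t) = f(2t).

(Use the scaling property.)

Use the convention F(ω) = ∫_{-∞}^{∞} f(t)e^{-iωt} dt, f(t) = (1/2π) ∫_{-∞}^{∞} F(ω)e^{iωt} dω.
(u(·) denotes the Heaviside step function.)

F[g](ω) = \frac{1}{i \omega + 6}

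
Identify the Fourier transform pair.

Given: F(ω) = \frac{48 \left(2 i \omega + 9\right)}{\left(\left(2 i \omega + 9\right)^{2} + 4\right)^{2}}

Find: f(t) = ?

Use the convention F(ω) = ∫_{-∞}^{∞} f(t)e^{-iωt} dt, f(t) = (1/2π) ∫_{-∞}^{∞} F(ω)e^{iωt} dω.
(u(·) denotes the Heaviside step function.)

f(t) = 3 t e^{- \frac{9 t}{2}} \sin{\left(t \right)} u\left(t\right)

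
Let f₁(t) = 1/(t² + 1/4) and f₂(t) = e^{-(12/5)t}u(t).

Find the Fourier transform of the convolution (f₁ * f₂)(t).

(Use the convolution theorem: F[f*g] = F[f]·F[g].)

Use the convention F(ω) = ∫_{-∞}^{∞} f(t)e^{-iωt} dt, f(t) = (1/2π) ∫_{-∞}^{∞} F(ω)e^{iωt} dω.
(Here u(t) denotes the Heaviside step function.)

F[f₁*f₂](ω) = \frac{10 \pi e^{- \frac{\left|{\omega}\right|}{2}}}{5 i \omega + 12}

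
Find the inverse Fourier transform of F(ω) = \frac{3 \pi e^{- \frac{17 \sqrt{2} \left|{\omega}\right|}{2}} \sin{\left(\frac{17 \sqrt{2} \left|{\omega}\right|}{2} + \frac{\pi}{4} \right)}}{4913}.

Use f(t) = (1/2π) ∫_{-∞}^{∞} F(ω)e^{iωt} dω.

f(t) = \frac{3}{t^{4} + 83521}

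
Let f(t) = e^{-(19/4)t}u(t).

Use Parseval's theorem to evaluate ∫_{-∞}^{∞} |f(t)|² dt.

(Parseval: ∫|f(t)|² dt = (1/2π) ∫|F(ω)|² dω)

∫|f(t)|² dt = \frac{2}{19}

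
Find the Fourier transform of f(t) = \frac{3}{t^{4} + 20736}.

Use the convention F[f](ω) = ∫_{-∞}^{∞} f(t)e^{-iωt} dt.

F(ω) = \frac{\pi e^{- 6 \sqrt{2} \left|{\omega}\right|} \sin{\left(6 \sqrt{2} \left|{\omega}\right| + \frac{\pi}{4} \right)}}{576}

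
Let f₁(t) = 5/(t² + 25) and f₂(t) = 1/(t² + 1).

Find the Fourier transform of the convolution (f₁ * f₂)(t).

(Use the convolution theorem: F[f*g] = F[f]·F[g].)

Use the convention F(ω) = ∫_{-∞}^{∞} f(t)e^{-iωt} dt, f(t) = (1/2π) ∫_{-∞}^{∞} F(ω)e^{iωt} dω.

F[f₁*f₂](ω) = \pi^{2} e^{- 6 \left|{\omega}\right|}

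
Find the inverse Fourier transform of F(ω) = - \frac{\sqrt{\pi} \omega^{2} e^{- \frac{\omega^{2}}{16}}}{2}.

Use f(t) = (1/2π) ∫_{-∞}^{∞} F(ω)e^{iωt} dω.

f(t) = 4 \left(16 t^{2} - 2\right) e^{- 4 t^{2}}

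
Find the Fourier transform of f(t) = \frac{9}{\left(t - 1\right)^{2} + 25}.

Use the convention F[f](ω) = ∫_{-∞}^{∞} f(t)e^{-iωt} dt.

F(ω) = \frac{9 \pi e^{- i \omega - 5 \left|{\omega}\right|}}{5}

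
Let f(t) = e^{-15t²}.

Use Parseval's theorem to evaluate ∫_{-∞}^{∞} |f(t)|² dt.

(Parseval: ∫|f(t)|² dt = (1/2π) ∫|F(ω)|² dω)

∫|f(t)|² dt = \frac{\sqrt{30} \sqrt{\pi}}{30}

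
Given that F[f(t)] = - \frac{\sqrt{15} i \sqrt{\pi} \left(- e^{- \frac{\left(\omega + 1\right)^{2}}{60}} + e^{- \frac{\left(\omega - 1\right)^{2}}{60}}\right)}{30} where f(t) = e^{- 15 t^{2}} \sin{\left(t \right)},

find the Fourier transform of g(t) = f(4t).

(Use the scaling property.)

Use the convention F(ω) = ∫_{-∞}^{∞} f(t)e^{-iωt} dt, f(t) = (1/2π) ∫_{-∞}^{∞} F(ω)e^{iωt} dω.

F[g](ω) = \frac{\sqrt{15} i \sqrt{\pi} \left(1 - e^{\frac{\omega}{60}}\right) e^{- \frac{\omega^{2}}{960} - \frac{\omega}{120} - \frac{1}{60}}}{120}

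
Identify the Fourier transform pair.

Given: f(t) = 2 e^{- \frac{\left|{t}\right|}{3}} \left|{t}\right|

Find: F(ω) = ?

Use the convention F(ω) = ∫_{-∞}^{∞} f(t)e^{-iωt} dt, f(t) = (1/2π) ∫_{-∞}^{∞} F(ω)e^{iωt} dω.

F(ω) = \frac{36 \left(1 - 9 \omega^{2}\right)}{\left(9 \omega^{2} + 1\right)^{2}}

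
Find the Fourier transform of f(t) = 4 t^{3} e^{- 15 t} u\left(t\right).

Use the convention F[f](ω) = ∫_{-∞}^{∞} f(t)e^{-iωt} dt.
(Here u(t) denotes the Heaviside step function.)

F(ω) = \frac{24}{\left(i \omega + 15\right)^{4}}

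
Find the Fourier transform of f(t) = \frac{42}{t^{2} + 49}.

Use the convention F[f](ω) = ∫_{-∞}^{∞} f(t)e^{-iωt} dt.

F(ω) = 6 \pi e^{- 7 \left|{\omega}\right|}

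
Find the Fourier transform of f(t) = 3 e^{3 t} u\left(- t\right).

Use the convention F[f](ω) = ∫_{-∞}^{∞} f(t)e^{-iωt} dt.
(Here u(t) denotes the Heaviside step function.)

F(ω) = - \frac{3}{i \omega - 3}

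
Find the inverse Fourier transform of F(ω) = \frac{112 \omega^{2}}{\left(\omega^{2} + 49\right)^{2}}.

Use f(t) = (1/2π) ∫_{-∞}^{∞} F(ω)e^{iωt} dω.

f(t) = 4 \left(1 - 7 \left|{t}\right|\right) e^{- 7 \left|{t}\right|}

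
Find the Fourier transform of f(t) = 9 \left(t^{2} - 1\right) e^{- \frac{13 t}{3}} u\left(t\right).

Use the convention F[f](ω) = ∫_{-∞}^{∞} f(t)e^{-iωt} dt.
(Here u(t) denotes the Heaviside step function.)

F(ω) = \frac{27 \left(54 i \omega - \left(3 i \omega + 13\right)^{3} + 234\right)}{\left(3 i \omega + 13\right)^{4}}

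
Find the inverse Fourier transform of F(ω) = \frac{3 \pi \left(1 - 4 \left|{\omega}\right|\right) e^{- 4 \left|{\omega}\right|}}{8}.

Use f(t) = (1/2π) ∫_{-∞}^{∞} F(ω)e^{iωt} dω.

f(t) = \frac{3 t^{2}}{\left(t^{2} + 16\right)^{2}}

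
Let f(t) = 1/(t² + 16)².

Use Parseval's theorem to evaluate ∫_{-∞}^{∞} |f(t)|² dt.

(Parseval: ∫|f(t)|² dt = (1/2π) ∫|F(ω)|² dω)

∫|f(t)|² dt = \frac{5 \pi}{262144}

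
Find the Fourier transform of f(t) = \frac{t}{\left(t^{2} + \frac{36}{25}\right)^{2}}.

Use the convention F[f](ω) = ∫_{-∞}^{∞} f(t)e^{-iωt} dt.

F(ω) = - \frac{5 i \pi \omega e^{- \frac{6 \left|{\omega}\right|}{5}}}{12}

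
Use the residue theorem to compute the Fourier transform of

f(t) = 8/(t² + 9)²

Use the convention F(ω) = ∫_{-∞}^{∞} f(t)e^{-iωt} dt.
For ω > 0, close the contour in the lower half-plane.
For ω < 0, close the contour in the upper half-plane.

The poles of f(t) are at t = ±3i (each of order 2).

Let g(z) = f(z)e^{-iωz}; for large |z| the factor e^{-iωz} decays in the lower half-plane when ω > 0 and in the upper half-plane when ω < 0.

Case ω > 0 (lower half-plane, clockwise contour ⇒ F(ω) = -2πi·ΣRes):
  Res_{z = - 3 i} g(z) = \frac{2 i \left(3 \omega + 1\right) e^{- 3 \omega}}{27} (pole of order 2)
  F(ω) = -2πi·ΣRes = \frac{4 \pi \left(3 \omega + 1\right) e^{- 3 \omega}}{27}

Case ω < 0 (upper half-plane, counterclockwise contour ⇒ F(ω) = +2πi·ΣRes):
  Res_{z = 3 i} g(z) = \frac{2 i \left(3 \omega - 1\right) e^{3 \omega}}{27} (pole of order 2)
  F(ω) = 2πi·ΣRes = \frac{4 \pi \left(1 - 3 \omega\right) e^{3 \omega}}{27}

Both cases combine into a single formula in |ω|:

F(ω) = \frac{4 \pi \left(3 \left|{\omega}\right| + 1\right) e^{- 3 \left|{\omega}\right|}}{27}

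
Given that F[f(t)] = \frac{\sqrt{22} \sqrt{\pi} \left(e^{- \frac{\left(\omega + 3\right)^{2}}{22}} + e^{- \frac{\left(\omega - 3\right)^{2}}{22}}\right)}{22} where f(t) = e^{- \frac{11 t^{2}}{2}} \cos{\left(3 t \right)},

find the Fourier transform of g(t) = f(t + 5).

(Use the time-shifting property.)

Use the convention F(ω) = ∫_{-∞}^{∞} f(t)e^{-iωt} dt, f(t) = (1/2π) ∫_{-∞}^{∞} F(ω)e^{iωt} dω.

F[g](ω) = \frac{\sqrt{22} \sqrt{\pi} \left(e^{\frac{6 \omega}{11}} + 1\right) e^{- \frac{\omega^{2}}{22} - \frac{3 \omega}{11} + 5 i \omega - \frac{9}{22}}}{22}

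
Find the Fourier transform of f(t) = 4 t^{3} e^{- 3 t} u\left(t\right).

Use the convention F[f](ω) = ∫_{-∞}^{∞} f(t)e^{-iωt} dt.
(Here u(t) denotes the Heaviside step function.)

F(ω) = \frac{24}{\left(i \omega + 3\right)^{4}}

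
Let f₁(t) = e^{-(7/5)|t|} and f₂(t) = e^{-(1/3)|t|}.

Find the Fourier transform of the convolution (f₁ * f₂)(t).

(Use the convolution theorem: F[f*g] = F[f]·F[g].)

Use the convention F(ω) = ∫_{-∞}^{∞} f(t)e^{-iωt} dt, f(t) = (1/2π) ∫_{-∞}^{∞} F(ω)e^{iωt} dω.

F[f₁*f₂](ω) = \frac{420}{225 \omega^{4} + 466 \omega^{2} + 49}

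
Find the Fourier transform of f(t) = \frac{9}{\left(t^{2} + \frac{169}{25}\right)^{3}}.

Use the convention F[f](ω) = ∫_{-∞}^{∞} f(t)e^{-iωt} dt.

F(ω) = \frac{1125 \pi \left(169 \omega^{2} + 195 \left|{\omega}\right| + 75\right) e^{- \frac{13 \left|{\omega}\right|}{5}}}{2970344}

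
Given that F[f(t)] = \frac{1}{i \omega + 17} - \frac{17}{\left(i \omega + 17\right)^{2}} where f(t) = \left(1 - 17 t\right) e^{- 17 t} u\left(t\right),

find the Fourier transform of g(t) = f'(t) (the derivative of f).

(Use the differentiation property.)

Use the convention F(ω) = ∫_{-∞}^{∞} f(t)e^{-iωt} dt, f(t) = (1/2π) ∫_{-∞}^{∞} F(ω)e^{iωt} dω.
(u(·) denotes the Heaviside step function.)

F[g](ω) = \frac{\omega^{2}}{\omega^{2} - 34 i \omega - 289}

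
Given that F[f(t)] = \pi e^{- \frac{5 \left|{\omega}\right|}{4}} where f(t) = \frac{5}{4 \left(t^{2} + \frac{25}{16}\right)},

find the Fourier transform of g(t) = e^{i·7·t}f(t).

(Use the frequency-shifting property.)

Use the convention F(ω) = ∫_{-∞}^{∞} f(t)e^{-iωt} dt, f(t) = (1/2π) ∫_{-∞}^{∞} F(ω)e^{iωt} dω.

F[g](ω) = \pi e^{- \frac{5 \left|{\omega - 7}\right|}{4}}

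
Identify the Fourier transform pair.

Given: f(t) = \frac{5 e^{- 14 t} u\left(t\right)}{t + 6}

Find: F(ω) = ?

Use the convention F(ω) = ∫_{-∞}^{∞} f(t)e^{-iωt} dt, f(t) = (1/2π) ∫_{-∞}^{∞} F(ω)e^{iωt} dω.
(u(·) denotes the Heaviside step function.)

F(ω) = 5 e^{6 i \omega + 84} \operatorname{E}_{1}\left(6 i \omega + 84\right)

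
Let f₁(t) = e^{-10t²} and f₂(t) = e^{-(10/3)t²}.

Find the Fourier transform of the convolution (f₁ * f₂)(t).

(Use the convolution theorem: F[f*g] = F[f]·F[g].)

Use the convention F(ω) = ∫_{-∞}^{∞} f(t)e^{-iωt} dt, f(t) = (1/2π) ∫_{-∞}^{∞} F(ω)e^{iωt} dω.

F[f₁*f₂](ω) = \frac{\sqrt{3} \pi e^{- \frac{\omega^{2}}{10}}}{10}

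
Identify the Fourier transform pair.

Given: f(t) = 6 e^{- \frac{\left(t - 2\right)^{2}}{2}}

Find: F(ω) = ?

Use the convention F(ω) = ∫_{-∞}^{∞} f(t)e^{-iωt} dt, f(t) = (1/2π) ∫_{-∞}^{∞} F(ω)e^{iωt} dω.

F(ω) = 6 \sqrt{2} \sqrt{\pi} e^{- \frac{\omega \left(\omega + 4 i\right)}{2}}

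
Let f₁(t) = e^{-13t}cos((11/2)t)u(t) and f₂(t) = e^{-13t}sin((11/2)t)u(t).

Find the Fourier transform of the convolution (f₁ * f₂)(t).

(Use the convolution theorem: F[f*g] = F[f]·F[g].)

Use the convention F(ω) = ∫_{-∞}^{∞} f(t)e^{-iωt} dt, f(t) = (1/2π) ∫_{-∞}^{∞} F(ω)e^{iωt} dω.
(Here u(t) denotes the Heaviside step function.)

F[f₁*f₂](ω) = \frac{88 \left(i \omega + 13\right)}{\left(4 \left(i \omega + 13\right)^{2} + 121\right)^{2}}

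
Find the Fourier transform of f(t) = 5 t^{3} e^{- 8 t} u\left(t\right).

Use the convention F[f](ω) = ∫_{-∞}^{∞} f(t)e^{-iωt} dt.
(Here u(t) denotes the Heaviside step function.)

F(ω) = \frac{30}{\left(i \omega + 8\right)^{4}}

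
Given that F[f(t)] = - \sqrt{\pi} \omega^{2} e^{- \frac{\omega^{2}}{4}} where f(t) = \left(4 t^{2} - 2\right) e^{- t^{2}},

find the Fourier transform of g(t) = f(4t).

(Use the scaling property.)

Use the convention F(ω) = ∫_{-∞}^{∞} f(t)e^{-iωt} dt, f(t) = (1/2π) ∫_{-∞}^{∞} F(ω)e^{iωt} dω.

F[g](ω) = - \frac{\sqrt{\pi} \omega^{2} e^{- \frac{\omega^{2}}{64}}}{64}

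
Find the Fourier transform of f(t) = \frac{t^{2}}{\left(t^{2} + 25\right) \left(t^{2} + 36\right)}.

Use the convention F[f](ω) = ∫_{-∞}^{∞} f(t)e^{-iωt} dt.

F(ω) = \frac{\pi \left(6 - 5 e^{\left|{\omega}\right|}\right) e^{- 6 \left|{\omega}\right|}}{11}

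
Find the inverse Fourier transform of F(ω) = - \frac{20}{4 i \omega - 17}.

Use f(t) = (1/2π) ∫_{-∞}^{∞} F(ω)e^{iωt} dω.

f(t) = 5 e^{\frac{17 t}{4}} u\left(- t\right)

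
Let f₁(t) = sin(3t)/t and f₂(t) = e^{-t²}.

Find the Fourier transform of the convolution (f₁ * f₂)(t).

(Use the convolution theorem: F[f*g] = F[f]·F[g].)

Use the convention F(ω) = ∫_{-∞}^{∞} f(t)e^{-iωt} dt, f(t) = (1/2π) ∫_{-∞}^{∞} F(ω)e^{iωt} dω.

F[f₁*f₂](ω) = \begin{cases} \pi^{\frac{3}{2}} e^{- \frac{\omega^{2}}{4}} & \text{for}\: \omega > -3 \wedge \omega < 3 \\0 & \text{otherwise} \end{cases}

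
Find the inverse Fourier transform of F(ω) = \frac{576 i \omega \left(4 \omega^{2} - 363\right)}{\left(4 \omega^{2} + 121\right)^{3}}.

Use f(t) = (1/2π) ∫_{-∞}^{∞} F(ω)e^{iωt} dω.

f(t) = 9 t e^{- \frac{11 \left|{t}\right|}{2}} \left|{t}\right|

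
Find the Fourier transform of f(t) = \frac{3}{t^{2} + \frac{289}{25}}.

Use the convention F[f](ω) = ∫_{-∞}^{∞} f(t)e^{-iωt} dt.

F(ω) = \frac{15 \pi e^{- \frac{17 \left|{\omega}\right|}{5}}}{17}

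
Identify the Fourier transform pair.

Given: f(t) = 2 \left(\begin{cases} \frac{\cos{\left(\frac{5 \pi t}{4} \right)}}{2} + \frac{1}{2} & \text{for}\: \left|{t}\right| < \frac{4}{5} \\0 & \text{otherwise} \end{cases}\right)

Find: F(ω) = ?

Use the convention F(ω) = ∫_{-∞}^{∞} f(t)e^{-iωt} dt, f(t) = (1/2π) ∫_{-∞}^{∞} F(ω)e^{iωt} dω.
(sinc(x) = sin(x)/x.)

F(ω) = - \frac{40 \pi^{2} \operatorname{sinc}{\left(\frac{4 \omega}{5} \right)}}{16 \omega^{2} - 25 \pi^{2}}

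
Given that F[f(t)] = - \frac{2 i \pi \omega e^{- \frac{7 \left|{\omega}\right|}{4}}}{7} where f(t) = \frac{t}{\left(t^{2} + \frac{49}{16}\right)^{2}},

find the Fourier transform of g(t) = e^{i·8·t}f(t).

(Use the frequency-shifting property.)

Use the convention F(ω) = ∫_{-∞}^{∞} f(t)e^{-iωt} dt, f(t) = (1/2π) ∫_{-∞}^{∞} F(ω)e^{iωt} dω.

F[g](ω) = \frac{2 i \pi \left(8 - \omega\right) e^{- \frac{7 \left|{\omega - 8}\right|}{4}}}{7}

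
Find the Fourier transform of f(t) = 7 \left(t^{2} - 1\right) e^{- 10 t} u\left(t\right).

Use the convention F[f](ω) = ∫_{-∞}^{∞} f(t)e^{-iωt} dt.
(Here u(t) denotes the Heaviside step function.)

F(ω) = \frac{7 \left(2 i \omega - \left(i \omega + 10\right)^{3} + 20\right)}{\left(i \omega + 10\right)^{4}}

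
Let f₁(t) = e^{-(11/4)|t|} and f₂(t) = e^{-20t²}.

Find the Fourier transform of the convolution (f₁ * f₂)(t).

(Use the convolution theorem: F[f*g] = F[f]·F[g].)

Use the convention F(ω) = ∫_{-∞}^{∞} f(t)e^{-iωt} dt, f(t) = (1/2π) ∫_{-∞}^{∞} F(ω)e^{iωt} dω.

F[f₁*f₂](ω) = \frac{44 \sqrt{5} \sqrt{\pi} e^{- \frac{\omega^{2}}{80}}}{5 \left(16 \omega^{2} + 121\right)}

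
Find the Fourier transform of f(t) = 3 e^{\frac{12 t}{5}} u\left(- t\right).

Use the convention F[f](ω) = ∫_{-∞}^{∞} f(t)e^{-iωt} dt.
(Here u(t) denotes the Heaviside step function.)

F(ω) = - \frac{15}{5 i \omega - 12}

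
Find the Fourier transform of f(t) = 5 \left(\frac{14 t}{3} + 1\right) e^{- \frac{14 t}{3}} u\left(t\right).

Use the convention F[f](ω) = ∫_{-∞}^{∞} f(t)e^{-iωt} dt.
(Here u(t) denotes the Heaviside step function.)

F(ω) = \frac{15 \left(- 3 i \omega - 28\right)}{9 \omega^{2} - 84 i \omega - 196}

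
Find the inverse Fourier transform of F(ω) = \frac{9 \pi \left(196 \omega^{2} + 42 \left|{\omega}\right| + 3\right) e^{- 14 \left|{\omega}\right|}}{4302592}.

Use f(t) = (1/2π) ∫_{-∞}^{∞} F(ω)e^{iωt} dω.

f(t) = \frac{9}{\left(t^{2} + 196\right)^{3}}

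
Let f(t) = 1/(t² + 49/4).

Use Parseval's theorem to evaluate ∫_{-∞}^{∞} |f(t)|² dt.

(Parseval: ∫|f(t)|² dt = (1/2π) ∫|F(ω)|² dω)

∫|f(t)|² dt = \frac{4 \pi}{343}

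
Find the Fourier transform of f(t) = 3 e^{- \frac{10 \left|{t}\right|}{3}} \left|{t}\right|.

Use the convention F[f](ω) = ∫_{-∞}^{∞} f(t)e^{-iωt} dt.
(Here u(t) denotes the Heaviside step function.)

F(ω) = \frac{54 \left(100 - 9 \omega^{2}\right)}{\left(9 \omega^{2} + 100\right)^{2}}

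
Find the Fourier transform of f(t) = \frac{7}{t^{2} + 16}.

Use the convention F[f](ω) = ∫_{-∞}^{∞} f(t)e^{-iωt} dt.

F(ω) = \frac{7 \pi e^{- 4 \left|{\omega}\right|}}{4}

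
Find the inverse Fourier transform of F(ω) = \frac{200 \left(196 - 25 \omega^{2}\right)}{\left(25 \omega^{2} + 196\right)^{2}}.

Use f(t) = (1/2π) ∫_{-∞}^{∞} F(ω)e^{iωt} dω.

f(t) = 4 e^{- \frac{14 \left|{t}\right|}{5}} \left|{t}\right|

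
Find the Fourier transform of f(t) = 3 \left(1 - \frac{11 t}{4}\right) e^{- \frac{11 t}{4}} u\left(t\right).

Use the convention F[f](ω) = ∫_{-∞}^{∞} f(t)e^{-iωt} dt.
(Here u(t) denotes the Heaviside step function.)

F(ω) = \frac{48 i \omega}{- 16 \omega^{2} + 88 i \omega + 121}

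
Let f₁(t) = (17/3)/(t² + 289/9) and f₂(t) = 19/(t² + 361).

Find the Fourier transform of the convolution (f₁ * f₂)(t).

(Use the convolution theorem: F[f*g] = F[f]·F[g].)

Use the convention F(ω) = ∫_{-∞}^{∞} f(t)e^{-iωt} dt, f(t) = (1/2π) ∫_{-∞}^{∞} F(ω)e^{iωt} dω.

F[f₁*f₂](ω) = \pi^{2} e^{- \frac{74 \left|{\omega}\right|}{3}}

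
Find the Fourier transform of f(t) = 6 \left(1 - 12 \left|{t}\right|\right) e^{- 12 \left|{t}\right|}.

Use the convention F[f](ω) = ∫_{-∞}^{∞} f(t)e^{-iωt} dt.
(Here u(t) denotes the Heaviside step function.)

F(ω) = \frac{288 \omega^{2}}{\left(\omega^{2} + 144\right)^{2}}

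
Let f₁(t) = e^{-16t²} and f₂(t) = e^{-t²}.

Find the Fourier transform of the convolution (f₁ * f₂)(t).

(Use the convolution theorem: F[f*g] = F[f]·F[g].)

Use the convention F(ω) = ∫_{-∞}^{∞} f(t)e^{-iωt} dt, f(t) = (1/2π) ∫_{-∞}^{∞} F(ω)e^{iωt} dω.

F[f₁*f₂](ω) = \frac{\pi e^{- \frac{17 \omega^{2}}{64}}}{4}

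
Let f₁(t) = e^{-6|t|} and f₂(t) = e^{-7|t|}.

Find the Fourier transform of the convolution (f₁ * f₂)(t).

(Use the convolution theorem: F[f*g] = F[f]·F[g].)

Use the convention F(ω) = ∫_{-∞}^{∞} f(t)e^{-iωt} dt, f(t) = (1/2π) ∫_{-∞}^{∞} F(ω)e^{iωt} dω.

F[f₁*f₂](ω) = \frac{168}{\left(\omega^{2} + 36\right) \left(\omega^{2} + 49\right)}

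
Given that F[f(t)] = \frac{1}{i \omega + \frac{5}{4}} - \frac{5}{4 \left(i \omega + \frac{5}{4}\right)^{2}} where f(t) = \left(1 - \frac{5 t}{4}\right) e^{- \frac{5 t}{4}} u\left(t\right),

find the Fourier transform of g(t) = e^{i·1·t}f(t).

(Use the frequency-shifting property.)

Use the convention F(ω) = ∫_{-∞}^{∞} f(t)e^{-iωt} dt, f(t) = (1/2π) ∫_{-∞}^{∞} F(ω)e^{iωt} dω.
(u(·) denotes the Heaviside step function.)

F[g](ω) = \frac{16 i \left(1 - \omega\right)}{16 \omega^{2} - 8 \omega \left(4 + 5 i\right) - 9 + 40 i}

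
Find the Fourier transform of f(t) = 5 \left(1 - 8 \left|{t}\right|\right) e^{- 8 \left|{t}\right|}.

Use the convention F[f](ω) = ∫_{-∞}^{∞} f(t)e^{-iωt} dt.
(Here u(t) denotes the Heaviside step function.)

F(ω) = \frac{160 \omega^{2}}{\left(\omega^{2} + 64\right)^{2}}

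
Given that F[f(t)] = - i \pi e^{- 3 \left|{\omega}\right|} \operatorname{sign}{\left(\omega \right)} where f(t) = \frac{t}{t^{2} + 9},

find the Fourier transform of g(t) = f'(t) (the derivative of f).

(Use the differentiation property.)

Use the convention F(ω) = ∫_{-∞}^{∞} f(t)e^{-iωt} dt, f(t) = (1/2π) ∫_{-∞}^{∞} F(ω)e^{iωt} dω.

F[g](ω) = \pi \omega e^{- 3 \left|{\omega}\right|} \operatorname{sign}{\left(\omega \right)}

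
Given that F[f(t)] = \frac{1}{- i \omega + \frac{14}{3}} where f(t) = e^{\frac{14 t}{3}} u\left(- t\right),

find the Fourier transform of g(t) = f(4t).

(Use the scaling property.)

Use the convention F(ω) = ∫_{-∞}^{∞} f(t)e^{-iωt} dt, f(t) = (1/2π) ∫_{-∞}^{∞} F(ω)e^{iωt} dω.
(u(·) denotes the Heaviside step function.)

F[g](ω) = - \frac{3}{3 i \omega - 56}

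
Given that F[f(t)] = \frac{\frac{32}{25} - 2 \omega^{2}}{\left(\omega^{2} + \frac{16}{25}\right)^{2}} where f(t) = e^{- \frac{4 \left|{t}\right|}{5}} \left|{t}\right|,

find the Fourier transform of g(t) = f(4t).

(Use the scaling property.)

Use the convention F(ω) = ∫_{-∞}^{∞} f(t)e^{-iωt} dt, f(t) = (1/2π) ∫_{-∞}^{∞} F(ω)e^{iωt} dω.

F[g](ω) = \frac{200 \left(256 - 25 \omega^{2}\right)}{\left(25 \omega^{2} + 256\right)^{2}}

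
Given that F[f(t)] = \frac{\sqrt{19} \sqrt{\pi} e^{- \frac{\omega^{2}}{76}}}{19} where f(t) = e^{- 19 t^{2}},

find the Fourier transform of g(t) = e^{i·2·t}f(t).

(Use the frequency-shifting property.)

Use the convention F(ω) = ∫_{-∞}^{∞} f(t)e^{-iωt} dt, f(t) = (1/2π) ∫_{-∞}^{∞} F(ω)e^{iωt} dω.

F[g](ω) = \frac{\sqrt{19} \sqrt{\pi} e^{- \frac{\left(\omega - 2\right)^{2}}{76}}}{19}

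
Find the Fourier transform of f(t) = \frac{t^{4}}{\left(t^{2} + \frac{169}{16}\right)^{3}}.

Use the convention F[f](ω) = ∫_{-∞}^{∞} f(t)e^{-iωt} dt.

F(ω) = \frac{\pi \left(169 \omega^{2} - 260 \left|{\omega}\right| + 48\right) e^{- \frac{13 \left|{\omega}\right|}{4}}}{416}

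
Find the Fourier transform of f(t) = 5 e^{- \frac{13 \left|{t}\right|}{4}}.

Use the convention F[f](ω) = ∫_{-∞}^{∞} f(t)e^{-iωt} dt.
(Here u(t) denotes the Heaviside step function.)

F(ω) = \frac{520}{16 \omega^{2} + 169}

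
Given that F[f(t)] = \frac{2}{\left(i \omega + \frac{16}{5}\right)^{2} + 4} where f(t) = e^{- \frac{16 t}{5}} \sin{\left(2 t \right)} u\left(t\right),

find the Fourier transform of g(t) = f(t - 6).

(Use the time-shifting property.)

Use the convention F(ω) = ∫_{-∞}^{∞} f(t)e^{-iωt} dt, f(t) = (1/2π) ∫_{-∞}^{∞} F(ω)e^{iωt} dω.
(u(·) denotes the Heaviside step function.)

F[g](ω) = \frac{50 e^{- 6 i \omega}}{\left(5 i \omega + 16\right)^{2} + 100}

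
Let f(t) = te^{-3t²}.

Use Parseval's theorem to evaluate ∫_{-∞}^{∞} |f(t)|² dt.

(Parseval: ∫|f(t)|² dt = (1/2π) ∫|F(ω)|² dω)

∫|f(t)|² dt = \frac{\sqrt{6} \sqrt{\pi}}{72}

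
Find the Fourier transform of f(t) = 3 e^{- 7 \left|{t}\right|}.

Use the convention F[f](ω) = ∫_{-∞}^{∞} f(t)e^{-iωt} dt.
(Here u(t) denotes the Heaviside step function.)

F(ω) = \frac{42}{\omega^{2} + 49}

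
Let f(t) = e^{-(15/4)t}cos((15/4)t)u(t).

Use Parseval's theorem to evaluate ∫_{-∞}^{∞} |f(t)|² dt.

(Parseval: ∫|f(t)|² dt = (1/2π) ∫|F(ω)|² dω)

∫|f(t)|² dt = \frac{1}{10}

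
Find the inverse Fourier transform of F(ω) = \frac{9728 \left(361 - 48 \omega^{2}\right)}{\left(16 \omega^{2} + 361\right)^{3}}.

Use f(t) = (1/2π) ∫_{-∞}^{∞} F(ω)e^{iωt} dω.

f(t) = 2 t^{2} e^{- \frac{19 \left|{t}\right|}{4}}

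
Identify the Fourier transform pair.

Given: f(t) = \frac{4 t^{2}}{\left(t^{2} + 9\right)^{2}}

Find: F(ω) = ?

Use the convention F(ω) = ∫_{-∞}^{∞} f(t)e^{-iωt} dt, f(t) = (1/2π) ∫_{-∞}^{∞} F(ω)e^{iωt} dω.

F(ω) = \frac{2 \pi \left(1 - 3 \left|{\omega}\right|\right) e^{- 3 \left|{\omega}\right|}}{3}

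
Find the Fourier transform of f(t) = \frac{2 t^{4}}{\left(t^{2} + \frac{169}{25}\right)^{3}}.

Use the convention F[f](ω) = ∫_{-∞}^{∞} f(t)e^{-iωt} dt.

F(ω) = \frac{\pi \left(169 \omega^{2} - 325 \left|{\omega}\right| + 75\right) e^{- \frac{13 \left|{\omega}\right|}{5}}}{260}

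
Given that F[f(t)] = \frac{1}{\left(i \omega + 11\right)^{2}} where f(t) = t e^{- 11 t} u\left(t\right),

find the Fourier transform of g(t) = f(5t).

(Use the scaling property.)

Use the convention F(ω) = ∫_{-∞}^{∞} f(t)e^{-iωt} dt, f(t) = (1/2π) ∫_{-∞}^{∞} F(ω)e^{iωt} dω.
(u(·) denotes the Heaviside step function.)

F[g](ω) = \frac{5}{\left(i \omega + 55\right)^{2}}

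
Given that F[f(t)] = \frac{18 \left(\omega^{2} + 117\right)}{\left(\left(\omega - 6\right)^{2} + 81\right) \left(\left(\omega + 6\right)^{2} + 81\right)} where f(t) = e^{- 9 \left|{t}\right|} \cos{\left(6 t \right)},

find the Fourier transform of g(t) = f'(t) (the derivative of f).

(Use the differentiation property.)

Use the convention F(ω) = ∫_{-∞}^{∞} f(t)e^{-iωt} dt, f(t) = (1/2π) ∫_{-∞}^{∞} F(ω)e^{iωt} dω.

F[g](ω) = \frac{18 i \omega \left(\omega^{2} + 117\right)}{\omega^{4} + 90 \omega^{2} + 13689}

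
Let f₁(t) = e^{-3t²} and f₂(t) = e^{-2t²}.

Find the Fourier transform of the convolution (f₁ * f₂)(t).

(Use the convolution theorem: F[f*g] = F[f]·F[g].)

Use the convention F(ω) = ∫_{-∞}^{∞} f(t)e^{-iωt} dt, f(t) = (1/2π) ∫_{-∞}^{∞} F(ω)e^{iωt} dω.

F[f₁*f₂](ω) = \frac{\sqrt{6} \pi e^{- \frac{5 \omega^{2}}{24}}}{6}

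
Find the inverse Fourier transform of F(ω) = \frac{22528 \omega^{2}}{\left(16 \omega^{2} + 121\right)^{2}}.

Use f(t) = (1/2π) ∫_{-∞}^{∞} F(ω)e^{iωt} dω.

f(t) = 8 \left(1 - \frac{11 \left|{t}\right|}{4}\right) e^{- \frac{11 \left|{t}\right|}{4}}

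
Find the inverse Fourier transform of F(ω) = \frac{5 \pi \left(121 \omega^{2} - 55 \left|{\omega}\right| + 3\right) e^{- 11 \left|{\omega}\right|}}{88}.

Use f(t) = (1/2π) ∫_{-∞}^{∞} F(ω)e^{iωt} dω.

f(t) = \frac{5 t^{4}}{\left(t^{2} + 121\right)^{3}}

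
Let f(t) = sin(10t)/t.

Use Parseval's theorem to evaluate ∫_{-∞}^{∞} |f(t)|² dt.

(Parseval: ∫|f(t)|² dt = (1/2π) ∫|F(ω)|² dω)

∫|f(t)|² dt = 10 \pi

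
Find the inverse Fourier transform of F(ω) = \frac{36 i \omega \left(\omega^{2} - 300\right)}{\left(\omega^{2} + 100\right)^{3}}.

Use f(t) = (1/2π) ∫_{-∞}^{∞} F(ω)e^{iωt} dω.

f(t) = 9 t e^{- 10 \left|{t}\right|} \left|{t}\right|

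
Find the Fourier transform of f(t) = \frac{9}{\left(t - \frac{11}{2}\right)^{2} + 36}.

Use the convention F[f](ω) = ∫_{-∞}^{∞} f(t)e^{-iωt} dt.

F(ω) = \frac{3 \pi e^{- \frac{11 i \omega}{2} - 6 \left|{\omega}\right|}}{2}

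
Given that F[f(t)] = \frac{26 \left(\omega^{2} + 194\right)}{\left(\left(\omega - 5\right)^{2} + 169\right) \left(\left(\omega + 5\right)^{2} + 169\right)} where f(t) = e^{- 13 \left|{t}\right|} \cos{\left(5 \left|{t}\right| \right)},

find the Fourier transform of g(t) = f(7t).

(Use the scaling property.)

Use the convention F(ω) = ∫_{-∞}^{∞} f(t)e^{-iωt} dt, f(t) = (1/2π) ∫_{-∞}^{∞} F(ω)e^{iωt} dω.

F[g](ω) = \frac{182 \left(\omega^{2} + 9506\right)}{\omega^{4} + 14112 \omega^{2} + 90364036}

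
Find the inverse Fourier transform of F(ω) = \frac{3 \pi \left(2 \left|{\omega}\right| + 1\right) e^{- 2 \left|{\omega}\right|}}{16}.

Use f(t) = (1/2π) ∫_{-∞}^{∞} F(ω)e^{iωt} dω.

f(t) = \frac{3}{\left(t^{2} + 4\right)^{2}}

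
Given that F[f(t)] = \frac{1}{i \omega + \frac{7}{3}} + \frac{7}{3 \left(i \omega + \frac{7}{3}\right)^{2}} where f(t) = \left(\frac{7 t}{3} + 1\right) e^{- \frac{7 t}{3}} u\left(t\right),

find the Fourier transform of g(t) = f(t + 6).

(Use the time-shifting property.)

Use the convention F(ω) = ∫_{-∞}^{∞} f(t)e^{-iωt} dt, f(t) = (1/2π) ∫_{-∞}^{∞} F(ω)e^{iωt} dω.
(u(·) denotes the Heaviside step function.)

F[g](ω) = \frac{\left(- 9 i \omega - 42\right) e^{6 i \omega}}{9 \omega^{2} - 42 i \omega - 49}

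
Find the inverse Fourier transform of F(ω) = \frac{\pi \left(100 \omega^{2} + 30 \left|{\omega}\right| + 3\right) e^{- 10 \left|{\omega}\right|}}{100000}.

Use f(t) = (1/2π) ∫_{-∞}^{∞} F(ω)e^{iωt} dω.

f(t) = \frac{8}{\left(t^{2} + 100\right)^{3}}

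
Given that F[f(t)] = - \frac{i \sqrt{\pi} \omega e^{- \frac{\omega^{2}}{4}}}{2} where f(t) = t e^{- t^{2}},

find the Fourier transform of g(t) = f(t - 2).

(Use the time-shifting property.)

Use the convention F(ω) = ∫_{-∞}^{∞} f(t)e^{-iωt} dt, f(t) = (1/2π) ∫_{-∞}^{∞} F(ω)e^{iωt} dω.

F[g](ω) = - \frac{i \sqrt{\pi} \omega e^{- \frac{\omega \left(\omega + 8 i\right)}{4}}}{2}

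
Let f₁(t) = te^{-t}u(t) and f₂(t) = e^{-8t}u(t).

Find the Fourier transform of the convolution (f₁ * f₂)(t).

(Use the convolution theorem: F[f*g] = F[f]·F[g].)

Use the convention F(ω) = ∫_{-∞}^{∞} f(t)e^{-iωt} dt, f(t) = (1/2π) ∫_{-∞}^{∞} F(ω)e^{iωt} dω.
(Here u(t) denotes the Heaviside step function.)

F[f₁*f₂](ω) = \frac{1}{\left(i \omega + 1\right)^{2} \left(i \omega + 8\right)}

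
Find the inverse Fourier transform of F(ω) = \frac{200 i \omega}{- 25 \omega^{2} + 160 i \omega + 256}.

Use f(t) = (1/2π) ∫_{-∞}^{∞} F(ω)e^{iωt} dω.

f(t) = 8 \left(1 - \frac{16 t}{5}\right) e^{- \frac{16 t}{5}} u\left(t\right)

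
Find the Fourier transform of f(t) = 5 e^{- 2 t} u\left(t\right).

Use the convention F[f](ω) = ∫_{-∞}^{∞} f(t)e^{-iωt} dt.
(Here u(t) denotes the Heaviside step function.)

F(ω) = \frac{5}{i \omega + 2}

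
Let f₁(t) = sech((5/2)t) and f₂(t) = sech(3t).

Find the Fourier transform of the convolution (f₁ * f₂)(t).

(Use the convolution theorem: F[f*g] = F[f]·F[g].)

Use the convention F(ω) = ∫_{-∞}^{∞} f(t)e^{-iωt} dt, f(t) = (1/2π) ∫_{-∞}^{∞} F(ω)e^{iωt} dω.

F[f₁*f₂](ω) = \frac{2 \pi^{2}}{15 \cosh{\left(\frac{\pi \omega}{6} \right)} \cosh{\left(\frac{\pi \omega}{5} \right)}}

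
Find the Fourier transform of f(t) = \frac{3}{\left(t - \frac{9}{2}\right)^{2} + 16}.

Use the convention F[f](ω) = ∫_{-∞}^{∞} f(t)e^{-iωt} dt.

F(ω) = \frac{3 \pi e^{- \frac{9 i \omega}{2} - 4 \left|{\omega}\right|}}{4}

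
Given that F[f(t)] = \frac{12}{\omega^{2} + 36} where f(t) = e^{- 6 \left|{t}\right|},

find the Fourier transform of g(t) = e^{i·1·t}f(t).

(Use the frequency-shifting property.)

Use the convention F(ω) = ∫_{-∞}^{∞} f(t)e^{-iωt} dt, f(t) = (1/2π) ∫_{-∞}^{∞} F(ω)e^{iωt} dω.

F[g](ω) = \frac{12}{\left(\omega - 1\right)^{2} + 36}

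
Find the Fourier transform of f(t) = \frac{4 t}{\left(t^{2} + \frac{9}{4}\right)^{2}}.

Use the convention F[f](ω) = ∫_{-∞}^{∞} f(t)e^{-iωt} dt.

F(ω) = - \frac{4 i \pi \omega e^{- \frac{3 \left|{\omega}\right|}{2}}}{3}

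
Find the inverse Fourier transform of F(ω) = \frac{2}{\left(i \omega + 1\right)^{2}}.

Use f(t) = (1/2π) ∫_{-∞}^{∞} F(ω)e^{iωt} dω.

f(t) = 2 t e^{- t} u\left(t\right)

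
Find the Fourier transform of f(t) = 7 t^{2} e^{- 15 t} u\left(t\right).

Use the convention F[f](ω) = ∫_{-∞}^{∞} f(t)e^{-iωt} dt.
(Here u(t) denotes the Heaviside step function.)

F(ω) = \frac{14}{\left(i \omega + 15\right)^{3}}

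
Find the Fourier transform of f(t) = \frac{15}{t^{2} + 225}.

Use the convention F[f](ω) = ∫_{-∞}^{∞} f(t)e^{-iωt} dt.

F(ω) = \pi e^{- 15 \left|{\omega}\right|}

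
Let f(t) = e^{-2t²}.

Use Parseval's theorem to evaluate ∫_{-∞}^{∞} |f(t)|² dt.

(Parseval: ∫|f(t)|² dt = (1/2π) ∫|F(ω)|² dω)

∫|f(t)|² dt = \frac{\sqrt{\pi}}{2}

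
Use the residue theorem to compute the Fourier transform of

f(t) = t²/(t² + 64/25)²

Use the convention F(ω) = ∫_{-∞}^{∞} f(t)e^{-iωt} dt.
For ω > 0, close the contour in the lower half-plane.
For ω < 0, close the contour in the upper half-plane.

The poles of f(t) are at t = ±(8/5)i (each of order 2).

Let g(z) = f(z)e^{-iωz}; for large |z| the factor e^{-iωz} decays in the lower half-plane when ω > 0 and in the upper half-plane when ω < 0.

Case ω > 0 (lower half-plane, clockwise contour ⇒ F(ω) = -2πi·ΣRes):
  Res_{z = - \frac{8 i}{5}} g(z) = \frac{i \left(5 - 8 \omega\right) e^{- \frac{8 \omega}{5}}}{32} (pole of order 2)
  F(ω) = -2πi·ΣRes = \frac{\pi \left(5 - 8 \omega\right) e^{- \frac{8 \omega}{5}}}{16}

Case ω < 0 (upper half-plane, counterclockwise contour ⇒ F(ω) = +2πi·ΣRes):
  Res_{z = \frac{8 i}{5}} g(z) = \frac{i \left(- 8 \omega - 5\right) e^{\frac{8 \omega}{5}}}{32} (pole of order 2)
  F(ω) = 2πi·ΣRes = \frac{\pi \left(8 \omega + 5\right) e^{\frac{8 \omega}{5}}}{16}

Both cases combine into a single formula in |ω|:

F(ω) = \frac{\pi \left(5 - 8 \left|{\omega}\right|\right) e^{- \frac{8 \left|{\omega}\right|}{5}}}{16}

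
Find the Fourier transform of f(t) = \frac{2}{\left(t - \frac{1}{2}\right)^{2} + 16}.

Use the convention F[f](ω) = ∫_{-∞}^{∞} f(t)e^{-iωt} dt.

F(ω) = \frac{\pi e^{- \frac{i \omega}{2} - 4 \left|{\omega}\right|}}{2}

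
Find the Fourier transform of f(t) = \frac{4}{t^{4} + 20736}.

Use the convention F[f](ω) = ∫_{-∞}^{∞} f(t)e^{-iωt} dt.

F(ω) = \frac{\pi e^{- 6 \sqrt{2} \left|{\omega}\right|} \sin{\left(6 \sqrt{2} \left|{\omega}\right| + \frac{\pi}{4} \right)}}{432}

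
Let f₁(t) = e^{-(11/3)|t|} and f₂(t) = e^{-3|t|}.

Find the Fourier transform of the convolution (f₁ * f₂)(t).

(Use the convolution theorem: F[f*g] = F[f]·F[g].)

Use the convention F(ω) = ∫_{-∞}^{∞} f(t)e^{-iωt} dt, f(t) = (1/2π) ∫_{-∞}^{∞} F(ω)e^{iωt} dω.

F[f₁*f₂](ω) = \frac{396}{\left(\omega^{2} + 9\right) \left(9 \omega^{2} + 121\right)}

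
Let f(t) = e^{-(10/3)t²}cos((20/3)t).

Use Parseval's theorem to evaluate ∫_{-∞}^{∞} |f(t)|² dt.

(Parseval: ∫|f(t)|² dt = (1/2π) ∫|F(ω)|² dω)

∫|f(t)|² dt = \frac{\sqrt{15} \sqrt{\pi} \left(1 + e^{\frac{20}{3}}\right)}{20 e^{\frac{20}{3}}}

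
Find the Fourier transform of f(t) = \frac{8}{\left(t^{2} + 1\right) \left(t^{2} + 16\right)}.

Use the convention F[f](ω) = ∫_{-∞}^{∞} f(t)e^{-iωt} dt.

F(ω) = \frac{2 \pi \left(4 e^{3 \left|{\omega}\right|} - 1\right) e^{- 4 \left|{\omega}\right|}}{15}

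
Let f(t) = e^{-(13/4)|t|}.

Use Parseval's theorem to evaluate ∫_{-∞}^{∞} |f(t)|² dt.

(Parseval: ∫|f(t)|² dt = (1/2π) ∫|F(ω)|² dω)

∫|f(t)|² dt = \frac{4}{13}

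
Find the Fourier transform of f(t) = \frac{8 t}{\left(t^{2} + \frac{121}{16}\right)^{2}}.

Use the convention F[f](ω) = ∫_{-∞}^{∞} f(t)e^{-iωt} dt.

F(ω) = - \frac{16 i \pi \omega e^{- \frac{11 \left|{\omega}\right|}{4}}}{11}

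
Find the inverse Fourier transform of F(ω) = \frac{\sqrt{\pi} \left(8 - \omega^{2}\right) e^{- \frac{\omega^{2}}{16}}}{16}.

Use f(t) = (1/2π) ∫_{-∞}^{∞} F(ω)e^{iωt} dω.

f(t) = 8 t^{2} e^{- 4 t^{2}}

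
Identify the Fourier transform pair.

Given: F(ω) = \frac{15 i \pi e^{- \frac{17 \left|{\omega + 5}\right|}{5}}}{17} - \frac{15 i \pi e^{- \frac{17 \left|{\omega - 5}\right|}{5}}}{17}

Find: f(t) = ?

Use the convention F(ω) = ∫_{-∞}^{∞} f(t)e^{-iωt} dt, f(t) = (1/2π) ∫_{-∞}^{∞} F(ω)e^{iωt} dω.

f(t) = \frac{6 \sin{\left(5 t \right)}}{t^{2} + \frac{289}{25}}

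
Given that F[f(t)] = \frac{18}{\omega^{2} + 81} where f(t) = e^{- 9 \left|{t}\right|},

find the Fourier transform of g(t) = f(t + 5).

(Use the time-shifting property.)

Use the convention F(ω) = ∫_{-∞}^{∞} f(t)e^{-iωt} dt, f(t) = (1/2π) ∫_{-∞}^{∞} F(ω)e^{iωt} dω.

F[g](ω) = \frac{18 e^{5 i \omega}}{\omega^{2} + 81}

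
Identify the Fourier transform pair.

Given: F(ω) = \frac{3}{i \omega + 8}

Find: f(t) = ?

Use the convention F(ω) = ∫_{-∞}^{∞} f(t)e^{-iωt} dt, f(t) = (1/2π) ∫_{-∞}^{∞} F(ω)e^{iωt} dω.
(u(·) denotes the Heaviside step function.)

f(t) = 3 e^{- 8 t} u\left(t\right)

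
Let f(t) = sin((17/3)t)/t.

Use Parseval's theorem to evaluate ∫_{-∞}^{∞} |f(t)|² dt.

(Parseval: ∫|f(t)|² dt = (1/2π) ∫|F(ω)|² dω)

∫|f(t)|² dt = \frac{17 \pi}{3}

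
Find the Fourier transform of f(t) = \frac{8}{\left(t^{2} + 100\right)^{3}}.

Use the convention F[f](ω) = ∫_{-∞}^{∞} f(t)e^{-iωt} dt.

F(ω) = \frac{\pi \left(100 \omega^{2} + 30 \left|{\omega}\right| + 3\right) e^{- 10 \left|{\omega}\right|}}{100000}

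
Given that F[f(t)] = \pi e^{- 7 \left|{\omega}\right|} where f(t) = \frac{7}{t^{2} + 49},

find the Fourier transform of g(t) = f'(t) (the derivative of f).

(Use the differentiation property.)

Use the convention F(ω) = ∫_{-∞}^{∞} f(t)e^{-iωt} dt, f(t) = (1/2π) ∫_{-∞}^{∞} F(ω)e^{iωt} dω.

F[g](ω) = i \pi \omega e^{- 7 \left|{\omega}\right|}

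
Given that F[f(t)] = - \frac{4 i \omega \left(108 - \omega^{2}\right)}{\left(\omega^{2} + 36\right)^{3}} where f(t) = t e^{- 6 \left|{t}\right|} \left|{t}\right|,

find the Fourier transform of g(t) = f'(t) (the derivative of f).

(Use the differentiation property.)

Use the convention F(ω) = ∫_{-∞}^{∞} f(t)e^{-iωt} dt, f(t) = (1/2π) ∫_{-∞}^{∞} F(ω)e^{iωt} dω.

F[g](ω) = \frac{4 \omega^{2} \left(108 - \omega^{2}\right)}{\left(\omega^{2} + 36\right)^{3}}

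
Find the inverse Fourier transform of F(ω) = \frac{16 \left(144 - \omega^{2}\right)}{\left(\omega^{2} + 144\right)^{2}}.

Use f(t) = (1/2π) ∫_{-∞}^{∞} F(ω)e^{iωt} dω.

f(t) = 8 e^{- 12 \left|{t}\right|} \left|{t}\right|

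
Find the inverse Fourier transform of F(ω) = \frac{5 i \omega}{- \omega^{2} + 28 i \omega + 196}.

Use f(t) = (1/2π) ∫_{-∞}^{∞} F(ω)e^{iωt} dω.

f(t) = 5 \left(1 - 14 t\right) e^{- 14 t} u\left(t\right)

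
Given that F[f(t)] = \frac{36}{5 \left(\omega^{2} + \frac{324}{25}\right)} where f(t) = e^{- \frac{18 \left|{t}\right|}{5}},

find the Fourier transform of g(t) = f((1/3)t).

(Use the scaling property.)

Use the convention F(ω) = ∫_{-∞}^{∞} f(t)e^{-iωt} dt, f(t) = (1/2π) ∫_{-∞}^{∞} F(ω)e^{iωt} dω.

F[g](ω) = \frac{60}{25 \omega^{2} + 36}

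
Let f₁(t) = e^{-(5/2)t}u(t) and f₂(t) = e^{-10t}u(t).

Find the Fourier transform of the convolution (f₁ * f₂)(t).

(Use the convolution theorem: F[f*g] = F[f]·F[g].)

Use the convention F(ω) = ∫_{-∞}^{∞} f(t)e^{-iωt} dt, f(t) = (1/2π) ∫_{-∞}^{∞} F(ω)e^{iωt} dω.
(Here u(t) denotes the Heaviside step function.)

F[f₁*f₂](ω) = \frac{2}{\left(i \omega + 10\right) \left(2 i \omega + 5\right)}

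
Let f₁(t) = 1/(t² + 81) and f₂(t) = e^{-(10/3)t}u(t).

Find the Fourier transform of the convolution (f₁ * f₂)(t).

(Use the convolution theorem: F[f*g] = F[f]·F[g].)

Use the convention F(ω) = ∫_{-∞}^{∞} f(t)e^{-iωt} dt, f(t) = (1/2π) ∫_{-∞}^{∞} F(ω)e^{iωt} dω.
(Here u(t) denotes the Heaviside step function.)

F[f₁*f₂](ω) = \frac{\pi e^{- 9 \left|{\omega}\right|}}{3 \left(3 i \omega + 10\right)}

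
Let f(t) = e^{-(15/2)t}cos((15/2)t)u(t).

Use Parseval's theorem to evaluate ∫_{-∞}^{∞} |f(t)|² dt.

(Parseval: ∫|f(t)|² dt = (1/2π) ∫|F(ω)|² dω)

∫|f(t)|² dt = \frac{1}{20}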